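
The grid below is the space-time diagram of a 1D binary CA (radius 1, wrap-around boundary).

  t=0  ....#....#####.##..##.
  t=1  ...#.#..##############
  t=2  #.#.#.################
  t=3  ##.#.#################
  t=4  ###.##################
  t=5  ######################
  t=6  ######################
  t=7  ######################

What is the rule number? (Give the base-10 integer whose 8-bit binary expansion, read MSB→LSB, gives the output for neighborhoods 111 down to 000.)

  ###|#  b7=1 t=0,i=10
  ##.|#  b6=1 t=0,i=13
  #.#|#  b5=1 t=0,i=14
  #..|#  b4=1 t=0,i=5
  .##|#  b3=1 t=0,i=9
  .#.|.  b2=0 t=0,i=4
  ..#|#  b1=1 t=0,i=3
  ...|.  b0=0 t=0,i=0
  bits 11111010 = 250

250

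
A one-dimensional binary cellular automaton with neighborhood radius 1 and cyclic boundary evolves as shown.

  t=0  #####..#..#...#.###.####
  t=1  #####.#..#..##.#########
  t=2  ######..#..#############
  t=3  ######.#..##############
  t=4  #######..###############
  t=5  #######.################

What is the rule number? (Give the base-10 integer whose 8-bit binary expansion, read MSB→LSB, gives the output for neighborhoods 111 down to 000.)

235

  nb ###: next=#  (t=0,i=0, bit7=1)
  nb ##.: next=#  (t=0,i=4, bit6=1)
  nb #.#: next=#  (t=0,i=15, bit5=1)
  nb #..: next=.  (t=0,i=5, bit4=0)
  nb .##: next=#  (t=0,i=16, bit3=1)
  nb .#.: next=.  (t=0,i=7, bit2=0)
  nb ..#: next=#  (t=0,i=6, bit1=1)
  nb ...: next=#  (t=0,i=12, bit0=1)
  bits 11101011 = 235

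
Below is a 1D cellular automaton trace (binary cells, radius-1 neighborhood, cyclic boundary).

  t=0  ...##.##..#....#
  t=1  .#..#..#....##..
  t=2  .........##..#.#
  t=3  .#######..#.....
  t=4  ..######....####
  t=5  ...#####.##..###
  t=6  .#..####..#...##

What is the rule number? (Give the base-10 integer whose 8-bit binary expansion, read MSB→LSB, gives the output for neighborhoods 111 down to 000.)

  ###|#  b7=1 t=3,i=2
  ##.|#  b6=1 t=0,i=4
  #.#|.  b5=0 t=0,i=5
  #..|.  b4=0 t=0,i=0
  .##|.  b3=0 t=0,i=3
  .#.|.  b2=0 t=0,i=10
  ..#|.  b1=0 t=0,i=2
  ...|#  b0=1 t=0,i=1
  bits 11000001 = 193

193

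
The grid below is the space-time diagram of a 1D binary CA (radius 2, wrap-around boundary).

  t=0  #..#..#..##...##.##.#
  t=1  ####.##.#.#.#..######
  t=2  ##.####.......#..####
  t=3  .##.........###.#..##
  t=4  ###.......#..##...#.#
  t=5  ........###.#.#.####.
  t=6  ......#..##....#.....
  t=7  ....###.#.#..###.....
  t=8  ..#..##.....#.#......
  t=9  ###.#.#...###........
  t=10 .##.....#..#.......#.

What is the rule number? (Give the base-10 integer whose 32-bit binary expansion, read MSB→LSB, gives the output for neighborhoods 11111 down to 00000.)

2857269302

  ##### -> #   bit 31 = 1  t=1,i=0
  ####. -> .   bit 30 = 0  t=1,i=2
  ###.# -> #   bit 29 = 1  t=1,i=3
  ###.. -> .   bit 28 = 0  t=2,i=6
  ##.## -> #   bit 27 = 1  t=0,i=16
  ##.#. -> .   bit 26 = 0  t=1,i=7
  ##..# -> #   bit 25 = 1  t=0,i=1
  ##... -> .   bit 24 = 0  t=0,i=11
  #.### -> .   bit 23 = 0  t=2,i=3
  #.##. -> #   bit 22 = 1  t=0,i=17
  #.#.# -> .   bit 21 = 0  t=1,i=8
  #.#.. -> .   bit 20 = 0  t=1,i=12
  #..## -> #   bit 19 = 1  t=0,i=8
  #..#. -> #   bit 18 = 1  t=0,i=2
  #...# -> #   bit 17 = 1  t=0,i=12
  #.... -> .   bit 16 = 0  t=2,i=8
  .#### -> .   bit 15 = 0  t=1,i=16
  .###. -> #   bit 14 = 1  t=3,i=13
  .##.# -> #   bit 13 = 1  t=0,i=15
  .##.. -> #   bit 12 = 1  t=0,i=0
  .#.## -> #   bit 11 = 1  t=4,i=19
  .#.#. -> .   bit 10 = 0  t=1,i=9
  .#..# -> .   bit 9 = 0  t=0,i=4
  .#... -> .   bit 8 = 0  t=6,i=16
  ..### -> .   bit 7 = 0  t=1,i=15
  ..##. -> .   bit 6 = 0  t=0,i=9
  ..#.# -> #   bit 5 = 1  t=4,i=18
  ..#.. -> #   bit 4 = 1  t=0,i=3
  ...## -> .   bit 3 = 0  t=0,i=13
  ...#. -> #   bit 2 = 1  t=2,i=13
  ....# -> #   bit 1 = 1  t=2,i=12
  ..... -> .   bit 0 = 0  t=2,i=9
  bits 10101010010011100111100000110110 = 2857269302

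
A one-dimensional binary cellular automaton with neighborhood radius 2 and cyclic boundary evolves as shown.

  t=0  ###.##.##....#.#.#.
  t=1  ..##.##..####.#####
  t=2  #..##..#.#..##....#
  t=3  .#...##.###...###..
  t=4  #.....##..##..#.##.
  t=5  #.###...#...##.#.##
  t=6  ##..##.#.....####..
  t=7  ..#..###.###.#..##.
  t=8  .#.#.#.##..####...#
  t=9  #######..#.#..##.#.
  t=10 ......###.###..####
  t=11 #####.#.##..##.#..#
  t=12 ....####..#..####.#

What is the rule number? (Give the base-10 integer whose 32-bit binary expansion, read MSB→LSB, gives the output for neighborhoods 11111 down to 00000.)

  [31] ##### => .  t=1,i=16
  [30] ####. => .  t=1,i=11
  [29] ###.# => #  t=0,i=2
  [28] ###.. => #  t=1,i=18
  [27] ##.## => #  t=0,i=3
  [26] ##.#. => #  t=4,i=18
  [25] ##..# => #  t=1,i=0
  [24] ##... => #  t=0,i=9
  [23] #.### => .  t=0,i=0
  [22] #.##. => .  t=0,i=4
  [21] #.#.# => #  t=0,i=15
  [20] #.#.. => #  t=2,i=9
  [19] #..## => .  t=1,i=1
  [18] #..#. => #  t=2,i=6
  [17] #...# => .  t=3,i=3
  [16] #.... => #  t=0,i=10
  [15] .#### => .  t=1,i=10
  [14] .###. => .  t=0,i=1
  [13] .##.# => #  t=0,i=5
  [12] .##.. => .  t=0,i=8
  [11] .#.## => #  t=0,i=18
  [10] .#.#. => #  t=0,i=14
  [9] .#..# => #  t=2,i=10
  [8] .#... => .  t=3,i=2
  [7] ..### => #  t=1,i=9
  [6] ..##. => .  t=1,i=2
  [5] ..#.# => .  t=0,i=13
  [4] ..#.. => .  t=3,i=1
  [3] ...## => .  t=2,i=17
  [2] ...#. => #  t=0,i=12
  [1] ....# => #  t=0,i=11
  [0] ..... => #  t=4,i=3
  bits 00111111001101010010111010000111 = 1060449927

1060449927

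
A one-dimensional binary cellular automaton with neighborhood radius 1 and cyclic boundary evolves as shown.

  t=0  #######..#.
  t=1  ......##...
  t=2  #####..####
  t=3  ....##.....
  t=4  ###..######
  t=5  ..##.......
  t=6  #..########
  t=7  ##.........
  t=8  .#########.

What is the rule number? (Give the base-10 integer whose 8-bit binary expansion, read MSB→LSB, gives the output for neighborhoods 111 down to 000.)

  ###|.  b7=0 t=0,i=1
  ##.|#  b6=1 t=0,i=6
  #.#|.  b5=0 t=0,i=10
  #..|#  b4=1 t=0,i=7
  .##|.  b3=0 t=0,i=0
  .#.|.  b2=0 t=0,i=9
  ..#|.  b1=0 t=0,i=8
  ...|#  b0=1 t=1,i=0
  bits 01010001 = 81

81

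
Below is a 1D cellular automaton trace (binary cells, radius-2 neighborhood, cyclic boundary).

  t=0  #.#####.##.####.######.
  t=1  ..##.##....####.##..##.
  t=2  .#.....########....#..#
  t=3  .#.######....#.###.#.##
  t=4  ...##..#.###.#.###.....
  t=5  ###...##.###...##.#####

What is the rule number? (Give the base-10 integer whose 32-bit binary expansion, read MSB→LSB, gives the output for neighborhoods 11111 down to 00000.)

  #####|.  b31=0 t=0,i=4
  ####.|#  b30=1 t=0,i=5
  ###.#|#  b29=1 t=0,i=6
  ###..|.  b28=0 t=2,i=14
  ##.##|.  b27=0 t=0,i=7
  ##.#.|.  b26=0 t=0,i=22
  ##..#|.  b25=0 t=1,i=18
  ##...|#  b24=1 t=1,i=7
  #.###|#  b23=1 t=0,i=2
  #.##.|.  b22=0 t=0,i=8
  #.#.#|.  b21=0 t=0,i=0
  #.#..|#  b20=1 t=2,i=1
  #..##|#  b19=1 t=1,i=19
  #..#.|#  b18=1 t=2,i=21
  #...#|.  b17=0 t=1,i=0
  #....|#  b16=1 t=1,i=8
  .####|#  b15=1 t=0,i=3
  .###.|#  b14=1 t=3,i=16
  .##.#|.  b13=0 t=0,i=9
  .##..|.  b12=0 t=1,i=6
  .#.##|.  b11=0 t=0,i=1
  .#.#.|.  b10=0 t=2,i=0
  .#..#|.  b9=0 t=2,i=20
  .#...|.  b8=0 t=2,i=2
  ..###|#  b7=1 t=1,i=11
  ..##.|.  b6=0 t=1,i=2
  ..#.#|#  b5=1 t=2,i=22
  ..#..|#  b4=1 t=2,i=19
  ...##|#  b3=1 t=1,i=1
  ...#.|.  b2=0 t=2,i=18
  ....#|#  b1=1 t=1,i=9
  .....|#  b0=1 t=2,i=4
  bits 01100001100111011100000010111011 = 1637728443

1637728443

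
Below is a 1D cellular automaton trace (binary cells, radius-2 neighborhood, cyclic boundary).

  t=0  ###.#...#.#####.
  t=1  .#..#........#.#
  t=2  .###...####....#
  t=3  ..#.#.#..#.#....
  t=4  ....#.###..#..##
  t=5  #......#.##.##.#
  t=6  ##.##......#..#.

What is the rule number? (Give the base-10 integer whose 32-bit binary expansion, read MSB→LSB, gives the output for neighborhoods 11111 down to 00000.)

1262244361

  [31] ##### => .  t=0,i=12
  [30] ####. => #  t=0,i=13
  [29] ###.# => .  t=0,i=2
  [28] ###.. => .  t=2,i=3
  [27] ##.## => #  t=0,i=15
  [26] ##.#. => .  t=0,i=3
  [25] ##..# => #  t=4,i=9
  [24] ##... => #  t=2,i=4
  [23] #.### => .  t=0,i=0
  [22] #.##. => .  t=5,i=9
  [21] #.#.# => #  t=1,i=15
  [20] #.#.. => #  t=0,i=4
  [19] #..## => #  t=4,i=13
  [18] #..#. => #  t=1,i=3
  [17] #...# => .  t=0,i=6
  [16] #.... => .  t=1,i=6
  [15] .#### => .  t=0,i=11
  [14] .###. => #  t=0,i=1
  [13] .##.# => .  t=5,i=10
  [12] .##.. => #  t=4,i=15
  [11] .#.## => .  t=0,i=9
  [10] .#.#. => .  t=1,i=0
  [9] .#..# => #  t=1,i=2
  [8] .#... => .  t=0,i=5
  [7] ..### => .  t=2,i=7
  [6] ..##. => .  t=4,i=14
  [5] ..#.# => .  t=0,i=8
  [4] ..#.. => .  t=1,i=4
  [3] ...## => #  t=2,i=6
  [2] ...#. => .  t=0,i=7
  [1] ....# => .  t=1,i=11
  [0] ..... => #  t=1,i=7
  bits 01001011001111000101001000001001 = 1262244361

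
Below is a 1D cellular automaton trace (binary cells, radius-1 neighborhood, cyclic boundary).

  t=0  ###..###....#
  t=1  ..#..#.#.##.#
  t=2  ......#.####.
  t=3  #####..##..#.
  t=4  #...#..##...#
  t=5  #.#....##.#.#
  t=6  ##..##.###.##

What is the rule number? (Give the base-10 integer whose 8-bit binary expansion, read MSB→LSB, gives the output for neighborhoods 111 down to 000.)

  nb ###: next=.  (t=0,i=0, bit7=0)
  nb ##.: next=#  (t=0,i=2, bit6=1)
  nb #.#: next=#  (t=1,i=6, bit5=1)
  nb #..: next=.  (t=0,i=3, bit4=0)
  nb .##: next=#  (t=0,i=5, bit3=1)
  nb .#.: next=.  (t=1,i=2, bit2=0)
  nb ..#: next=.  (t=0,i=4, bit1=0)
  nb ...: next=#  (t=0,i=9, bit0=1)
  bits 01101001 = 105

105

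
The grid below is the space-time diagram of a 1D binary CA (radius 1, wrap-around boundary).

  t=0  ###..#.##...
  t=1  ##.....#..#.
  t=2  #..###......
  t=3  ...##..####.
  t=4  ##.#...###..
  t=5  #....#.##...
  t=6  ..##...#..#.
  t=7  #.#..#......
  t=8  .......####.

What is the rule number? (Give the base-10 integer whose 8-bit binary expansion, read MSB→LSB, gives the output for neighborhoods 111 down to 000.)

137

  nb ###: next=#  (t=0,i=1, bit7=1)
  nb ##.: next=.  (t=0,i=2, bit6=0)
  nb #.#: next=.  (t=0,i=6, bit5=0)
  nb #..: next=.  (t=0,i=3, bit4=0)
  nb .##: next=#  (t=0,i=0, bit3=1)
  nb .#.: next=.  (t=0,i=5, bit2=0)
  nb ..#: next=.  (t=0,i=4, bit1=0)
  nb ...: next=#  (t=0,i=10, bit0=1)
  bits 10001001 = 137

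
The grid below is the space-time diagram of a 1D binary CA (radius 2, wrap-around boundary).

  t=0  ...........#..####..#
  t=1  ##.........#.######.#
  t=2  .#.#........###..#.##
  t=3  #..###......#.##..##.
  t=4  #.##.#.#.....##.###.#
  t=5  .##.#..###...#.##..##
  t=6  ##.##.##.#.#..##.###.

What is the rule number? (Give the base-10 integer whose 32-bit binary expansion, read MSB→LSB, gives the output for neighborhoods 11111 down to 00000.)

  [31] ##### => .  t=1,i=15
  [30] ####. => #  t=0,i=16
  [29] ###.# => .  t=1,i=18
  [28] ###.. => #  t=0,i=17
  [27] ##.## => #  t=1,i=19
  [26] ##.#. => #  t=2,i=0
  [25] ##..# => #  t=0,i=18
  [24] ##... => .  t=1,i=2
  [23] #.### => #  t=1,i=13
  [22] #.##. => #  t=2,i=19
  [21] #.#.# => .  t=2,i=1
  [20] #.#.. => #  t=2,i=3
  [19] #..## => #  t=0,i=13
  [18] #..#. => .  t=0,i=19
  [17] #...# => #  t=5,i=11
  [16] #.... => #  t=0,i=1
  [15] .#### => #  t=0,i=15
  [14] .###. => .  t=1,i=0
  [13] .##.# => .  t=2,i=20
  [12] .##.. => .  t=3,i=15
  [11] .#.## => #  t=1,i=12
  [10] .#.#. => .  t=2,i=2
  [9] .#..# => .  t=0,i=12
  [8] .#... => #  t=0,i=0
  [7] ..### => #  t=0,i=14
  [6] ..##. => #  t=3,i=18
  [5] ..#.# => .  t=1,i=11
  [4] ..#.. => #  t=0,i=11
  [3] ...## => .  t=2,i=11
  [2] ...#. => .  t=0,i=10
  [1] ....# => .  t=0,i=9
  [0] ..... => .  t=0,i=2
  bits 01011110110110111000100111010000 = 1591445968

1591445968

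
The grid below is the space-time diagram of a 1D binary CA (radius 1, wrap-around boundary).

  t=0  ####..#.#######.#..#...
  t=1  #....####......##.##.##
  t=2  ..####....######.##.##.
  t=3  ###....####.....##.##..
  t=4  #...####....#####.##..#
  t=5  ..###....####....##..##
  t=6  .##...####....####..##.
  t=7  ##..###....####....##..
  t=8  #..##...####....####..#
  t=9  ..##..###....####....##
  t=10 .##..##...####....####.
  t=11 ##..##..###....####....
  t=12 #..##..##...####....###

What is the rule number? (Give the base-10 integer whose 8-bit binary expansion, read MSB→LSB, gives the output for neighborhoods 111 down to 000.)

47

  ### -> .   bit 7 = 0  t=0,i=1
  ##. -> .   bit 6 = 0  t=0,i=3
  #.# -> #   bit 5 = 1  t=0,i=7
  #.. -> .   bit 4 = 0  t=0,i=4
  .## -> #   bit 3 = 1  t=0,i=0
  .#. -> #   bit 2 = 1  t=0,i=6
  ..# -> #   bit 1 = 1  t=0,i=5
  ... -> #   bit 0 = 1  t=0,i=21
  bits 00101111 = 47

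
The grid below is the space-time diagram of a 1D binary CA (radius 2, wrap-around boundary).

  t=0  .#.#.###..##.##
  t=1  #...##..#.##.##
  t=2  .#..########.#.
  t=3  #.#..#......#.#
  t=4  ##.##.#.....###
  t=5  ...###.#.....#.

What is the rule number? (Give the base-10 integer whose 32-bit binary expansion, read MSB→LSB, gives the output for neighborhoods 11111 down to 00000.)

  ##### -> .   bit 31 = 0  t=2,i=6
  ####. -> .   bit 30 = 0  t=2,i=10
  ###.# -> .   bit 29 = 0  t=2,i=11
  ###.. -> .   bit 28 = 0  t=0,i=7
  ##.## -> .   bit 27 = 0  t=0,i=12
  ##.#. -> #   bit 26 = 1  t=0,i=0
  ##..# -> #   bit 25 = 1  t=0,i=8
  ##... -> #   bit 24 = 1  t=1,i=1
  #.### -> #   bit 23 = 1  t=0,i=5
  #.##. -> #   bit 22 = 1  t=0,i=13
  #.#.# -> .   bit 21 = 0  t=0,i=1
  #.#.. -> .   bit 20 = 0  t=2,i=13
  #..## -> .   bit 19 = 0  t=0,i=9
  #..#. -> #   bit 18 = 1  t=1,i=7
  #...# -> .   bit 17 = 0  t=1,i=2
  #.... -> .   bit 16 = 0  t=3,i=7
  .#### -> #   bit 15 = 1  t=2,i=5
  .###. -> .   bit 14 = 0  t=0,i=6
  .##.# -> #   bit 13 = 1  t=0,i=11
  .##.. -> #   bit 12 = 1  t=1,i=5
  .#.## -> #   bit 11 = 1  t=0,i=4
  .#.#. -> .   bit 10 = 0  t=0,i=2
  .#..# -> #   bit 9 = 1  t=2,i=2
  .#... -> #   bit 8 = 1  t=3,i=6
  ..### -> .   bit 7 = 0  t=2,i=4
  ..##. -> #   bit 6 = 1  t=0,i=10
  ..#.# -> #   bit 5 = 1  t=1,i=8
  ..#.. -> .   bit 4 = 0  t=2,i=1
  ...## -> .   bit 3 = 0  t=1,i=3
  ...#. -> .   bit 2 = 0  t=3,i=11
  ....# -> .   bit 1 = 0  t=3,i=10
  ..... -> .   bit 0 = 0  t=3,i=8
  bits 00000111110001001011101101100000 = 130333536

130333536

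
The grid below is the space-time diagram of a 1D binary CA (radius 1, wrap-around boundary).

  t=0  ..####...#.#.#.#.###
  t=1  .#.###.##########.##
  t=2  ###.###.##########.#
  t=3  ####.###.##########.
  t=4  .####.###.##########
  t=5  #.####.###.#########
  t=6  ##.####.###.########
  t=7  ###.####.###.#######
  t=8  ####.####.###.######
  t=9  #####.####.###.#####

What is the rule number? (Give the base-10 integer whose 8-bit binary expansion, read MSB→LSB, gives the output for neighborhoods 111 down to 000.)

  [7] ### => #  t=0,i=3
  [6] ##. => #  t=0,i=5
  [5] #.# => #  t=0,i=10
  [4] #.. => .  t=0,i=0
  [3] .## => .  t=0,i=2
  [2] .#. => #  t=0,i=9
  [1] ..# => #  t=0,i=1
  [0] ... => #  t=0,i=7
  bits 11100111 = 231

231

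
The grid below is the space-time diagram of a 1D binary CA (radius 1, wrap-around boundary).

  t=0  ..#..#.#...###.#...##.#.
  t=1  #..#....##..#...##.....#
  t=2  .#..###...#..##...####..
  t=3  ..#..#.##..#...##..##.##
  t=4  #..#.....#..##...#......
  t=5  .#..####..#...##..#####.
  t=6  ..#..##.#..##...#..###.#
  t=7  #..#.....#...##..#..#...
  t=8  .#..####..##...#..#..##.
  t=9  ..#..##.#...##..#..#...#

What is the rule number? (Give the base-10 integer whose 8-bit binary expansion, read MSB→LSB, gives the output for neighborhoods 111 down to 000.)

145

  nb ###: next=#  (t=0,i=12, bit7=1)
  nb ##.: next=.  (t=0,i=13, bit6=0)
  nb #.#: next=.  (t=0,i=6, bit5=0)
  nb #..: next=#  (t=0,i=3, bit4=1)
  nb .##: next=.  (t=0,i=11, bit3=0)
  nb .#.: next=.  (t=0,i=2, bit2=0)
  nb ..#: next=.  (t=0,i=1, bit1=0)
  nb ...: next=#  (t=0,i=0, bit0=1)
  bits 10010001 = 145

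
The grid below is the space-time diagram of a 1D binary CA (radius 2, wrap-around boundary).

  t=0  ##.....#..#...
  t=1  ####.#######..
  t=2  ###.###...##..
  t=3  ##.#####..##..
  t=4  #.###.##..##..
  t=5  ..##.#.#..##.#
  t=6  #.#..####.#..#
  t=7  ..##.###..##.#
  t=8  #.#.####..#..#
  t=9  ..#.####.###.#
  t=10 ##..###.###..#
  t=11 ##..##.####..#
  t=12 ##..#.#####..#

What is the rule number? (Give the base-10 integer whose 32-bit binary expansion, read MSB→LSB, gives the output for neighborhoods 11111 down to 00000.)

  [31] ##### => .  t=1,i=7
  [30] ####. => #  t=1,i=2
  [29] ###.# => .  t=1,i=3
  [28] ###.. => #  t=1,i=11
  [27] ##.## => #  t=1,i=4
  [26] ##.#. => .  t=5,i=4
  [25] ##..# => .  t=1,i=12
  [24] ##... => #  t=0,i=2
  [23] #.### => #  t=1,i=5
  [22] #.##. => .  t=4,i=6
  [21] #.#.# => #  t=5,i=5
  [20] #.#.. => #  t=5,i=7
  [19] #..## => .  t=1,i=13
  [18] #..#. => #  t=0,i=9
  [17] #...# => .  t=0,i=12
  [16] #.... => #  t=0,i=3
  [15] .#### => #  t=1,i=1
  [14] .###. => #  t=2,i=1
  [13] .##.# => .  t=3,i=1
  [12] .##.. => #  t=0,i=1
  [11] .#.## => .  t=4,i=1
  [10] .#.#. => #  t=5,i=6
  [9] .#..# => #  t=0,i=8
  [8] .#... => #  t=0,i=11
  [7] ..### => #  t=1,i=0
  [6] ..##. => #  t=0,i=0
  [5] ..#.# => .  t=4,i=0
  [4] ..#.. => #  t=0,i=7
  [3] ...## => .  t=0,i=13
  [2] ...#. => #  t=0,i=6
  [1] ....# => #  t=0,i=5
  [0] ..... => .  t=0,i=4
  bits 01011001101101011101011111010110 = 1505089494

1505089494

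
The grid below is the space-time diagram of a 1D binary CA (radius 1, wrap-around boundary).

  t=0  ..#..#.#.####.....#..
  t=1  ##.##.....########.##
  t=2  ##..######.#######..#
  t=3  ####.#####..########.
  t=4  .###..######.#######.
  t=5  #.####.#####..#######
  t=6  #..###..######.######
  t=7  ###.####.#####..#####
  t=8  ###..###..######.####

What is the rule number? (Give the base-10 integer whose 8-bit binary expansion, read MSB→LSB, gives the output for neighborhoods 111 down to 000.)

  nb ###: next=#  (t=0,i=10, bit7=1)
  nb ##.: next=#  (t=0,i=12, bit6=1)
  nb #.#: next=.  (t=0,i=6, bit5=0)
  nb #..: next=#  (t=0,i=3, bit4=1)
  nb .##: next=.  (t=0,i=9, bit3=0)
  nb .#.: next=.  (t=0,i=2, bit2=0)
  nb ..#: next=#  (t=0,i=1, bit1=1)
  nb ...: next=#  (t=0,i=0, bit0=1)
  bits 11010011 = 211

211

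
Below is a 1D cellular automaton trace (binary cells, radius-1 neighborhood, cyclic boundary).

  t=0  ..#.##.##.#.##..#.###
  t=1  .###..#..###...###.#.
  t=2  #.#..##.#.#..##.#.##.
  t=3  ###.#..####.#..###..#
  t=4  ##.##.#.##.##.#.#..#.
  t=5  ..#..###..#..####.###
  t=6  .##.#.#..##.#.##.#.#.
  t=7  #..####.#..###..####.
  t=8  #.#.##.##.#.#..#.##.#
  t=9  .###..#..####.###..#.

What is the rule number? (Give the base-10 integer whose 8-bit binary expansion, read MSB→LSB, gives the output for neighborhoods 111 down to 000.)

  nb ###: next=#  (t=0,i=19, bit7=1)
  nb ##.: next=.  (t=0,i=5, bit6=0)
  nb #.#: next=#  (t=0,i=3, bit5=1)
  nb #..: next=.  (t=0,i=0, bit4=0)
  nb .##: next=.  (t=0,i=4, bit3=0)
  nb .#.: next=#  (t=0,i=2, bit2=1)
  nb ..#: next=#  (t=0,i=1, bit1=1)
  nb ...: next=#  (t=1,i=13, bit0=1)
  bits 10100111 = 167

167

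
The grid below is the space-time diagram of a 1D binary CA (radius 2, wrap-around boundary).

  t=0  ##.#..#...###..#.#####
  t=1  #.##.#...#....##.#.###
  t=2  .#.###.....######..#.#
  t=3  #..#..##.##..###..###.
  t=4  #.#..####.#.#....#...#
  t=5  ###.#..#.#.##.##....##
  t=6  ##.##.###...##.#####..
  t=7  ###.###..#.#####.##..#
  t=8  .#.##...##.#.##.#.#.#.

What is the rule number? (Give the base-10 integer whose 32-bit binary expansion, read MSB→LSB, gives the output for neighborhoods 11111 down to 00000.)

  ##### -> #   bit 31 = 1  t=0,i=19
  ####. -> #   bit 30 = 1  t=0,i=0
  ###.# -> .   bit 29 = 0  t=0,i=1
  ###.. -> .   bit 28 = 0  t=0,i=12
  ##.## -> #   bit 27 = 1  t=1,i=1
  ##.#. -> #   bit 26 = 1  t=0,i=2
  ##..# -> .   bit 25 = 0  t=0,i=13
  ##... -> #   bit 24 = 1  t=2,i=6
  #.### -> #   bit 23 = 1  t=0,i=17
  #.##. -> .   bit 22 = 0  t=1,i=2
  #.#.# -> .   bit 21 = 0  t=1,i=17
  #.#.. -> #   bit 20 = 1  t=0,i=3
  #..## -> #   bit 19 = 1  t=3,i=5
  #..#. -> #   bit 18 = 1  t=0,i=5
  #...# -> .   bit 17 = 0  t=0,i=8
  #.... -> #   bit 16 = 1  t=1,i=11
  .#### -> .   bit 15 = 0  t=0,i=18
  .###. -> .   bit 14 = 0  t=0,i=11
  .##.# -> #   bit 13 = 1  t=1,i=3
  .##.. -> #   bit 12 = 1  t=3,i=10
  .#.## -> .   bit 11 = 0  t=0,i=16
  .#.#. -> #   bit 10 = 1  t=2,i=0
  .#..# -> .   bit 9 = 0  t=0,i=4
  .#... -> .   bit 8 = 0  t=0,i=7
  ..### -> .   bit 7 = 0  t=0,i=10
  ..##. -> #   bit 6 = 1  t=1,i=14
  ..#.# -> #   bit 5 = 1  t=0,i=15
  ..#.. -> .   bit 4 = 0  t=0,i=6
  ...## -> #   bit 3 = 1  t=0,i=9
  ...#. -> .   bit 2 = 0  t=1,i=8
  ....# -> #   bit 1 = 1  t=1,i=12
  ..... -> .   bit 0 = 0  t=2,i=8
  bits 11001101100111010011010001101010 = 3449631850

3449631850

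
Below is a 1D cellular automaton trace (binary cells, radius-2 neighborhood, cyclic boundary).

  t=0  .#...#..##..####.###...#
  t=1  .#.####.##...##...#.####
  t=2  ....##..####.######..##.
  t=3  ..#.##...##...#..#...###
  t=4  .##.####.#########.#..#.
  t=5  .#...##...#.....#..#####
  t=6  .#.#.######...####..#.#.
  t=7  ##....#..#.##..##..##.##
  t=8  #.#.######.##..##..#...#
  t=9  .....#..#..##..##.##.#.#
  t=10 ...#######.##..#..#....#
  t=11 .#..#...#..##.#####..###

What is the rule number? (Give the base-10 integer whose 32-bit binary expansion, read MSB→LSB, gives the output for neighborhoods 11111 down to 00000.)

  [31] ##### => .  t=2,i=15
  [30] ####. => #  t=0,i=14
  [29] ###.# => .  t=0,i=15
  [28] ###.. => .  t=0,i=19
  [27] ##.## => .  t=0,i=16
  [26] ##.#. => .  t=1,i=0
  [25] ##..# => .  t=0,i=10
  [24] ##... => #  t=0,i=20
  [23] #.### => .  t=0,i=17
  [22] #.##. => #  t=1,i=8
  [21] #.#.# => .  t=1,i=1
  [20] #.#.. => #  t=0,i=1
  [19] #..## => .  t=0,i=7
  [18] #..#. => #  t=3,i=1
  [17] #...# => #  t=0,i=3
  [16] #.... => .  t=2,i=0
  [15] .#### => #  t=0,i=13
  [14] .###. => #  t=0,i=18
  [13] .##.# => .  t=4,i=2
  [12] .##.. => #  t=0,i=9
  [11] .#.## => .  t=1,i=2
  [10] .#.#. => .  t=0,i=0
  [9] .#..# => #  t=0,i=6
  [8] .#... => .  t=0,i=2
  [7] ..### => .  t=0,i=12
  [6] ..##. => #  t=0,i=8
  [5] ..#.# => #  t=0,i=23
  [4] ..#.. => #  t=0,i=5
  [3] ...## => .  t=1,i=12
  [2] ...#. => #  t=0,i=4
  [1] ....# => #  t=2,i=2
  [0] ..... => .  t=2,i=1
  bits 01000001010101101101001001110110 = 1096209014

1096209014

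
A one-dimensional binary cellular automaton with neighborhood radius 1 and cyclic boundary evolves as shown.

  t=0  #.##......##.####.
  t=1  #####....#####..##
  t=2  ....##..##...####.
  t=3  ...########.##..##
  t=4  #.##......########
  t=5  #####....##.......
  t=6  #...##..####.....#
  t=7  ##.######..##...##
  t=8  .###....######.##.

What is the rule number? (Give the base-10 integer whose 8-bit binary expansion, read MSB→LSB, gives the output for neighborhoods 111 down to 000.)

  [7] ### => .  t=0,i=14
  [6] ##. => #  t=0,i=3
  [5] #.# => #  t=0,i=1
  [4] #.. => #  t=0,i=4
  [3] .## => #  t=0,i=2
  [2] .#. => #  t=0,i=0
  [1] ..# => #  t=0,i=9
  [0] ... => .  t=0,i=5
  bits 01111110 = 126

126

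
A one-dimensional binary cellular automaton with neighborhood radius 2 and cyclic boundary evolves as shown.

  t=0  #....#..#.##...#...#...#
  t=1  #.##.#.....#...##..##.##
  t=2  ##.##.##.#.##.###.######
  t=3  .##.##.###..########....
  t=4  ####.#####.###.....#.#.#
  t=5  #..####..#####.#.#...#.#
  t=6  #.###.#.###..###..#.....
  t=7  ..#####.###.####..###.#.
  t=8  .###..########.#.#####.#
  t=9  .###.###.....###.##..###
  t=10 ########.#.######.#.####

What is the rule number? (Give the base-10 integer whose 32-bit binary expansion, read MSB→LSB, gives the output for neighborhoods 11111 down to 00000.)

  nb #####: next=.  (t=2,i=20, bit31=0)
  nb ####.: next=.  (t=2,i=0, bit30=0)
  nb ###.#: next=#  (t=1,i=0, bit29=1)
  nb ###..: next=#  (t=3,i=9, bit28=1)
  nb ##.##: next=#  (t=1,i=1, bit27=1)
  nb ##.#.: next=#  (t=1,i=4, bit26=1)
  nb ##..#: next=.  (t=1,i=17, bit25=0)
  nb ##...: next=.  (t=0,i=1, bit24=0)
  nb #.###: next=#  (t=1,i=22, bit23=1)
  nb #.##.: next=.  (t=0,i=10, bit22=0)
  nb #.#.#: next=#  (t=2,i=9, bit21=1)
  nb #.#..: next=.  (t=1,i=5, bit20=0)
  nb #..##: next=#  (t=1,i=18, bit19=1)
  nb #..#.: next=.  (t=0,i=7, bit18=0)
  nb #...#: next=.  (t=0,i=13, bit17=0)
  nb #....: next=#  (t=0,i=2, bit16=1)
  nb .####: next=#  (t=2,i=19, bit15=1)
  nb .###.: next=#  (t=1,i=23, bit14=1)
  nb .##.#: next=#  (t=1,i=3, bit13=1)
  nb .##..: next=#  (t=0,i=0, bit12=1)
  nb .#.##: next=.  (t=0,i=9, bit11=0)
  nb .#.#.: next=.  (t=4,i=20, bit10=0)
  nb .#..#: next=.  (t=0,i=6, bit9=0)
  nb .#...: next=#  (t=0,i=16, bit8=1)
  nb ..###: next=#  (t=3,i=12, bit7=1)
  nb ..##.: next=#  (t=0,i=23, bit6=1)
  nb ..#.#: next=.  (t=0,i=8, bit5=0)
  nb ..#..: next=#  (t=0,i=5, bit4=1)
  nb ...##: next=#  (t=0,i=22, bit3=1)
  nb ...#.: next=.  (t=0,i=4, bit2=0)
  nb ....#: next=#  (t=0,i=3, bit1=1)
  nb .....: next=.  (t=1,i=8, bit0=0)
  bits 00111100101010011111000111011010 = 1017770458

1017770458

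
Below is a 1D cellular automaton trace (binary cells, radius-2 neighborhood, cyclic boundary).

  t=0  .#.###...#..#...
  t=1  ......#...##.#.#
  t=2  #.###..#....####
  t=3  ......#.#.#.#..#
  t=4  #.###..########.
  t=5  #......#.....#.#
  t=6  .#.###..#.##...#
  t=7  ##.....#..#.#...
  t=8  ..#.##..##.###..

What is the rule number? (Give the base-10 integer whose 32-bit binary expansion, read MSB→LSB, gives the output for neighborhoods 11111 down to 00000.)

  ##### -> .   bit 31 = 0  t=2,i=14
  ####. -> #   bit 30 = 1  t=2,i=15
  ###.# -> .   bit 29 = 0  t=2,i=0
  ###.. -> .   bit 28 = 0  t=0,i=5
  ##.## -> .   bit 27 = 0  t=2,i=1
  ##.#. -> #   bit 26 = 1  t=1,i=12
  ##..# -> .   bit 25 = 0  t=2,i=5
  ##... -> #   bit 24 = 1  t=0,i=6
  #.### -> .   bit 23 = 0  t=0,i=3
  #.##. -> #   bit 22 = 1  t=5,i=15
  #.#.# -> #   bit 21 = 1  t=1,i=13
  #.#.. -> #   bit 20 = 1  t=1,i=15
  #..## -> .   bit 19 = 0  t=4,i=6
  #..#. -> #   bit 18 = 1  t=0,i=11
  #...# -> .   bit 17 = 0  t=0,i=7
  #.... -> .   bit 16 = 0  t=0,i=14
  .#### -> .   bit 15 = 0  t=2,i=13
  .###. -> .   bit 14 = 0  t=0,i=4
  .##.# -> .   bit 13 = 0  t=1,i=11
  .##.. -> .   bit 12 = 0  t=5,i=0
  .#.## -> .   bit 11 = 0  t=0,i=2
  .#.#. -> #   bit 10 = 1  t=1,i=14
  .#..# -> #   bit 9 = 1  t=0,i=10
  .#... -> #   bit 8 = 1  t=0,i=13
  ..### -> #   bit 7 = 1  t=2,i=12
  ..##. -> .   bit 6 = 0  t=1,i=10
  ..#.# -> .   bit 5 = 0  t=0,i=1
  ..#.. -> .   bit 4 = 0  t=0,i=9
  ...## -> .   bit 3 = 0  t=1,i=9
  ...#. -> .   bit 2 = 0  t=0,i=0
  ....# -> #   bit 1 = 1  t=0,i=15
  ..... -> #   bit 0 = 1  t=1,i=2
  bits 01000101011101000000011110000011 = 1165232003

1165232003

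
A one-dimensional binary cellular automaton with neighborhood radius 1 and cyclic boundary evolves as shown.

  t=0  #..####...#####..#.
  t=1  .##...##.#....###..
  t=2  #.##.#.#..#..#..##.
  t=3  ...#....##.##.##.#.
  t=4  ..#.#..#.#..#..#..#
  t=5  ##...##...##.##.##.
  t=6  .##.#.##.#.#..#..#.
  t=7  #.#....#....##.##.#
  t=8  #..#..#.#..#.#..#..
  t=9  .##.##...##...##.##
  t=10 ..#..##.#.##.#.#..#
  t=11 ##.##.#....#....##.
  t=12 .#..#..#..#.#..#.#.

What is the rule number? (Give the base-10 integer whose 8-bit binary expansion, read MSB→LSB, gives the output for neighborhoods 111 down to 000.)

82

  [7] ### => .  t=0,i=4
  [6] ##. => #  t=0,i=6
  [5] #.# => .  t=0,i=18
  [4] #.. => #  t=0,i=1
  [3] .## => .  t=0,i=3
  [2] .#. => .  t=0,i=0
  [1] ..# => #  t=0,i=2
  [0] ... => .  t=0,i=8
  bits 01010010 = 82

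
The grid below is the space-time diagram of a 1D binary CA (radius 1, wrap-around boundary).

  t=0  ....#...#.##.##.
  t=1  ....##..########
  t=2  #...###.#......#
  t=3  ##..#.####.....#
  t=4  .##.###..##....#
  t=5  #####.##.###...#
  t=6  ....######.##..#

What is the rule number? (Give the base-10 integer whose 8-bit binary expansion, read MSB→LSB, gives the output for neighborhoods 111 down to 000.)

124

  ### -> .   bit 7 = 0  t=1,i=9
  ##. -> #   bit 6 = 1  t=0,i=11
  #.# -> #   bit 5 = 1  t=0,i=9
  #.. -> #   bit 4 = 1  t=0,i=5
  .## -> #   bit 3 = 1  t=0,i=10
  .#. -> #   bit 2 = 1  t=0,i=4
  ..# -> .   bit 1 = 0  t=0,i=3
  ... -> .   bit 0 = 0  t=0,i=0
  bits 01111100 = 124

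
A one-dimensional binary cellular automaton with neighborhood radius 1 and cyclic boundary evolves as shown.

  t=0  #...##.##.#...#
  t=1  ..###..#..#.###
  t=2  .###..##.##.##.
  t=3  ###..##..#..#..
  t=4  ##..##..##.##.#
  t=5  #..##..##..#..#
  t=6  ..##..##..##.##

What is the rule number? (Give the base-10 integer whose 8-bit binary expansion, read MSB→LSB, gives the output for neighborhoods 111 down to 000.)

143

  [7] ### => #  t=1,i=3
  [6] ##. => .  t=0,i=0
  [5] #.# => .  t=0,i=6
  [4] #.. => .  t=0,i=1
  [3] .## => #  t=0,i=4
  [2] .#. => #  t=0,i=10
  [1] ..# => #  t=0,i=3
  [0] ... => #  t=0,i=2
  bits 10001111 = 143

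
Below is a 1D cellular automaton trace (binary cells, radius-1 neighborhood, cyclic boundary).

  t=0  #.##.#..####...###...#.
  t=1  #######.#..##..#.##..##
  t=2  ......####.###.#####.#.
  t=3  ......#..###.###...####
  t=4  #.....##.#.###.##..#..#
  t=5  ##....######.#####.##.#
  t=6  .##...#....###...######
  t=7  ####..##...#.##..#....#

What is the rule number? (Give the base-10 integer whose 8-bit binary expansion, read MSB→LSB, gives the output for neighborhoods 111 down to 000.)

124

  ###|.  b7=0 t=0,i=9
  ##.|#  b6=1 t=0,i=3
  #.#|#  b5=1 t=0,i=1
  #..|#  b4=1 t=0,i=6
  .##|#  b3=1 t=0,i=2
  .#.|#  b2=1 t=0,i=0
  ..#|.  b1=0 t=0,i=7
  ...|.  b0=0 t=0,i=13
  bits 01111100 = 124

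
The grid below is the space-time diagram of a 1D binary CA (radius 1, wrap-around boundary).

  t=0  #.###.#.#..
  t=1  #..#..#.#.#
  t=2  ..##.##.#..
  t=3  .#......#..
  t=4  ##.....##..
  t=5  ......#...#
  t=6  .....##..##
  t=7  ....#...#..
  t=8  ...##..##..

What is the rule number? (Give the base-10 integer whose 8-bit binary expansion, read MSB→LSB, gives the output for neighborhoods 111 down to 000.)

  ###|#  b7=1 t=0,i=3
  ##.|.  b6=0 t=0,i=4
  #.#|.  b5=0 t=0,i=1
  #..|.  b4=0 t=0,i=9
  .##|.  b3=0 t=0,i=2
  .#.|#  b2=1 t=0,i=0
  ..#|#  b1=1 t=0,i=10
  ...|.  b0=0 t=2,i=0
  bits 10000110 = 134

134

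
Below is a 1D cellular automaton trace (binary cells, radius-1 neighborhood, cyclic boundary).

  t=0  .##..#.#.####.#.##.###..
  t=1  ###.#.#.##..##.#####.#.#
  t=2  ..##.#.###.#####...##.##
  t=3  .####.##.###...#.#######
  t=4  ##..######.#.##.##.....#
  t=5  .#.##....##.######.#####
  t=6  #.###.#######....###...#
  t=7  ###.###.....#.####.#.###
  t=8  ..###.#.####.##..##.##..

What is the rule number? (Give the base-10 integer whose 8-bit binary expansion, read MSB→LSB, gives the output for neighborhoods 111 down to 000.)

  [7] ### => .  t=0,i=10
  [6] ##. => #  t=0,i=2
  [5] #.# => #  t=0,i=6
  [4] #.. => .  t=0,i=3
  [3] .## => #  t=0,i=1
  [2] .#. => .  t=0,i=5
  [1] ..# => #  t=0,i=0
  [0] ... => #  t=0,i=23
  bits 01101011 = 107

107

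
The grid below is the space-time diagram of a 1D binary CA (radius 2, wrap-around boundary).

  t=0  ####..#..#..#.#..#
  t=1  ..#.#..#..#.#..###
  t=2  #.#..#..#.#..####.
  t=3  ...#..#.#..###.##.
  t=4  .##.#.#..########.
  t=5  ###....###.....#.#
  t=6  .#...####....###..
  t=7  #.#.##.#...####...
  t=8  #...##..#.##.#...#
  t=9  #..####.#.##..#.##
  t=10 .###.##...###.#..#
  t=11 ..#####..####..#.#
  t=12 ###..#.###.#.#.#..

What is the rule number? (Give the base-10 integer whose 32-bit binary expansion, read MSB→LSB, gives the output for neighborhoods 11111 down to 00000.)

  ##### -> .   bit 31 = 0  t=0,i=1
  ####. -> #   bit 30 = 1  t=0,i=2
  ###.# -> #   bit 29 = 1  t=2,i=16
  ###.. -> .   bit 28 = 0  t=0,i=3
  ##.## -> #   bit 27 = 1  t=3,i=14
  ##.#. -> .   bit 26 = 0  t=2,i=17
  ##..# -> #   bit 25 = 1  t=0,i=4
  ##... -> .   bit 24 = 0  t=3,i=17
  #.### -> .   bit 23 = 0  t=5,i=17
  #.##. -> #   bit 22 = 1  t=3,i=15
  #.#.# -> .   bit 21 = 0  t=2,i=0
  #.#.. -> .   bit 20 = 0  t=0,i=14
  #..## -> #   bit 19 = 1  t=0,i=16
  #..#. -> .   bit 18 = 0  t=0,i=5
  #...# -> .   bit 17 = 0  t=6,i=3
  #.... -> .   bit 16 = 0  t=3,i=0
  .#### -> .   bit 15 = 0  t=0,i=0
  .###. -> #   bit 14 = 1  t=1,i=16
  .##.# -> #   bit 13 = 1  t=4,i=2
  .##.. -> #   bit 12 = 1  t=3,i=16
  .#.## -> .   bit 11 = 0  t=5,i=16
  .#.#. -> .   bit 10 = 0  t=0,i=13
  .#..# -> #   bit 9 = 1  t=0,i=7
  .#... -> #   bit 8 = 1  t=6,i=2
  ..### -> #   bit 7 = 1  t=0,i=17
  ..##. -> #   bit 6 = 1  t=4,i=1
  ..#.# -> #   bit 5 = 1  t=0,i=12
  ..#.. -> .   bit 4 = 0  t=0,i=6
  ...## -> #   bit 3 = 1  t=5,i=6
  ...#. -> #   bit 2 = 1  t=3,i=2
  ....# -> #   bit 1 = 1  t=3,i=1
  ..... -> .   bit 0 = 0  t=5,i=12
  bits 01101010010010000111001111101110 = 1783133166

1783133166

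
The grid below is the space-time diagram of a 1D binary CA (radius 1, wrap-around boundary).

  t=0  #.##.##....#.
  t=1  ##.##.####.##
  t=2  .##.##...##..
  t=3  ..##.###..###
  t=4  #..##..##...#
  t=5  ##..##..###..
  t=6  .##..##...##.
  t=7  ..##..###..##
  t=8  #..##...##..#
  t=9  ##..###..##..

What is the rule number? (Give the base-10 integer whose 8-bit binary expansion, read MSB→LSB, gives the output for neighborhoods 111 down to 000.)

  ### -> .   bit 7 = 0  t=1,i=0
  ##. -> #   bit 6 = 1  t=0,i=3
  #.# -> #   bit 5 = 1  t=0,i=1
  #.. -> #   bit 4 = 1  t=0,i=7
  .## -> .   bit 3 = 0  t=0,i=2
  .#. -> #   bit 2 = 1  t=0,i=0
  ..# -> .   bit 1 = 0  t=0,i=10
  ... -> #   bit 0 = 1  t=0,i=8
  bits 01110101 = 117

117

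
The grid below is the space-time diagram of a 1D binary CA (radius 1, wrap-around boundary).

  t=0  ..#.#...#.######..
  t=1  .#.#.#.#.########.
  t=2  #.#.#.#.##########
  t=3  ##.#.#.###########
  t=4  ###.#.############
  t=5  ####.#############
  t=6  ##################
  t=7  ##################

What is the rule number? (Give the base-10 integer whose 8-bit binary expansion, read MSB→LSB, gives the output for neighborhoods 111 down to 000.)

250

  ###|#  b7=1 t=0,i=11
  ##.|#  b6=1 t=0,i=15
  #.#|#  b5=1 t=0,i=3
  #..|#  b4=1 t=0,i=5
  .##|#  b3=1 t=0,i=10
  .#.|.  b2=0 t=0,i=2
  ..#|#  b1=1 t=0,i=1
  ...|.  b0=0 t=0,i=0
  bits 11111010 = 250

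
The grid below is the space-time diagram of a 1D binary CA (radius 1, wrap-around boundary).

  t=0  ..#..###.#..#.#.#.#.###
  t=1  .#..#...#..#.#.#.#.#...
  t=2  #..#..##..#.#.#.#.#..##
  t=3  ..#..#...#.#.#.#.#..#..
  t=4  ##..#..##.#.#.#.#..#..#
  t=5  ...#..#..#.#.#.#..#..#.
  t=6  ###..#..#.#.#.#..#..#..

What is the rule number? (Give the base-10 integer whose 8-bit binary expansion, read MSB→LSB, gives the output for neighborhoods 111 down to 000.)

  [7] ### => .  t=0,i=6
  [6] ##. => .  t=0,i=7
  [5] #.# => #  t=0,i=8
  [4] #.. => .  t=0,i=0
  [3] .## => .  t=0,i=5
  [2] .#. => .  t=0,i=2
  [1] ..# => #  t=0,i=1
  [0] ... => #  t=1,i=6
  bits 00100011 = 35

35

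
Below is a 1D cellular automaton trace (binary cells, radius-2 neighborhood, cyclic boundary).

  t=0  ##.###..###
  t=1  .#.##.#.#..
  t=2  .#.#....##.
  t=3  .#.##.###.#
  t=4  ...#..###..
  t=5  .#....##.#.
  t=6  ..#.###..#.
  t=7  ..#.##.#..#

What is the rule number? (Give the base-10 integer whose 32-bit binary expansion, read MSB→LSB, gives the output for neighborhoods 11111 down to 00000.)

600850922

  #####|.  b31=0 t=0,i=10
  ####.|.  b30=0 t=0,i=0
  ###.#|#  b29=1 t=0,i=1
  ###..|.  b28=0 t=0,i=5
  ##.##|.  b27=0 t=0,i=2
  ##.#.|.  b26=0 t=1,i=5
  ##..#|#  b25=1 t=0,i=6
  ##...|#  b24=1 t=4,i=9
  #.###|#  b23=1 t=0,i=3
  #.##.|#  b22=1 t=1,i=3
  #.#.#|.  b21=0 t=1,i=6
  #.#..|#  b20=1 t=1,i=8
  #..##|.  b19=0 t=0,i=7
  #..#.|.  b18=0 t=2,i=0
  #...#|.  b17=0 t=1,i=10
  #....|.  b16=0 t=2,i=5
  .####|.  b15=0 t=0,i=9
  .###.|#  b14=1 t=0,i=4
  .##.#|.  b13=0 t=1,i=4
  .##..|.  b12=0 t=2,i=9
  .#.##|.  b11=0 t=1,i=2
  .#.#.|.  b10=0 t=1,i=7
  .#..#|.  b9=0 t=4,i=4
  .#...|#  b8=1 t=1,i=9
  ..###|#  b7=1 t=0,i=8
  ..##.|#  b6=1 t=2,i=8
  ..#.#|#  b5=1 t=1,i=1
  ..#..|.  b4=0 t=4,i=3
  ...##|#  b3=1 t=2,i=7
  ...#.|.  b2=0 t=1,i=0
  ....#|#  b1=1 t=2,i=6
  .....|.  b0=0 t=4,i=0
  bits 00100011110100000100000111101010 = 600850922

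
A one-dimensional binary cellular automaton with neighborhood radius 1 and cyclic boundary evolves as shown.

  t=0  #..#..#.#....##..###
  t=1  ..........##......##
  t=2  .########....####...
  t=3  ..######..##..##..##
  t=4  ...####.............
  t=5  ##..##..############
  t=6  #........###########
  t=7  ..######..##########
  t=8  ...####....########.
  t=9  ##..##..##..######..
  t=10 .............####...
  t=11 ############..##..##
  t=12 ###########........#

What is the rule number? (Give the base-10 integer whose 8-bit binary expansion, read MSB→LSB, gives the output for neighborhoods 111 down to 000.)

129

  [7] ### => #  t=0,i=18
  [6] ##. => .  t=0,i=0
  [5] #.# => .  t=0,i=7
  [4] #.. => .  t=0,i=1
  [3] .## => .  t=0,i=13
  [2] .#. => .  t=0,i=3
  [1] ..# => .  t=0,i=2
  [0] ... => #  t=0,i=10
  bits 10000001 = 129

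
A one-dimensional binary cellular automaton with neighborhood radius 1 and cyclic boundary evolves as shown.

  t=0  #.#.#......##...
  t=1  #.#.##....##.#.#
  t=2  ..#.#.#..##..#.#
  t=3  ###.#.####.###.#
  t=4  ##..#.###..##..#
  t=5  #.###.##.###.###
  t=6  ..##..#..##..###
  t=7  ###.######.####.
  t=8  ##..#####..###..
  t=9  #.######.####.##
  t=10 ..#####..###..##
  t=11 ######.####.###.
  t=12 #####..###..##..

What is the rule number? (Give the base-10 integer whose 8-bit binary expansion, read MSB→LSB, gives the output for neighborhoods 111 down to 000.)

  ### -> #   bit 7 = 1  t=3,i=0
  ##. -> .   bit 6 = 0  t=0,i=12
  #.# -> .   bit 5 = 0  t=0,i=1
  #.. -> #   bit 4 = 1  t=0,i=5
  .## -> #   bit 3 = 1  t=0,i=11
  .#. -> #   bit 2 = 1  t=0,i=0
  ..# -> #   bit 1 = 1  t=0,i=10
  ... -> .   bit 0 = 0  t=0,i=6
  bits 10011110 = 158

158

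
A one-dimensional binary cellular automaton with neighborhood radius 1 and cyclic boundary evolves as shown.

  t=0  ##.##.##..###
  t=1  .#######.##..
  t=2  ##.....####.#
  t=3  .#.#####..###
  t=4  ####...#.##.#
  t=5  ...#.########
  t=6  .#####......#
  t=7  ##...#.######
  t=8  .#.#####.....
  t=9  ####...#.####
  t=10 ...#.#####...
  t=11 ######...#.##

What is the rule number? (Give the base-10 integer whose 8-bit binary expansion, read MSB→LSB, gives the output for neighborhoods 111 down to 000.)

  [7] ### => .  t=0,i=0
  [6] ##. => #  t=0,i=1
  [5] #.# => #  t=0,i=2
  [4] #.. => .  t=0,i=8
  [3] .## => #  t=0,i=3
  [2] .#. => #  t=3,i=1
  [1] ..# => #  t=0,i=9
  [0] ... => #  t=1,i=12
  bits 01101111 = 111

111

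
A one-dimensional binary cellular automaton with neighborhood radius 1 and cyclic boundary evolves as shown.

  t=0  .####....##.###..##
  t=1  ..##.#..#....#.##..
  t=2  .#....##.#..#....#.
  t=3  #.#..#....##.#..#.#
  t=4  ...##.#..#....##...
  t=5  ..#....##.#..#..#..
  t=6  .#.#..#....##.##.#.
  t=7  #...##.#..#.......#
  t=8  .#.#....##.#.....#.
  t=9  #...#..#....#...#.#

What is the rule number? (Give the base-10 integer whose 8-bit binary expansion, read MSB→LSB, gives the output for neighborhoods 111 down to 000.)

  [7] ### => #  t=0,i=2
  [6] ##. => .  t=0,i=4
  [5] #.# => .  t=0,i=0
  [4] #.. => #  t=0,i=5
  [3] .## => .  t=0,i=1
  [2] .#. => .  t=1,i=5
  [1] ..# => #  t=0,i=8
  [0] ... => .  t=0,i=6
  bits 10010010 = 146

146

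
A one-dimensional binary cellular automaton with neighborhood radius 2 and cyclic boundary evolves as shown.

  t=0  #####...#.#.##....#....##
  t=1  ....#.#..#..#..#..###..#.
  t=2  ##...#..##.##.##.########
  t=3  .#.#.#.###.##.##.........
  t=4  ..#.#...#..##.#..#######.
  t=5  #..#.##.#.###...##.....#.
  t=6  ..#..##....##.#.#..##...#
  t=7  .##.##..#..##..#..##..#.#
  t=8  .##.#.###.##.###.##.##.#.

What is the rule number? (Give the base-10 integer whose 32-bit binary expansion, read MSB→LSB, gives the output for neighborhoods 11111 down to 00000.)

  [31] ##### => .  t=0,i=0
  [30] ####. => .  t=0,i=3
  [29] ###.# => .  t=3,i=9
  [28] ###.. => #  t=0,i=4
  [27] ##.## => .  t=2,i=10
  [26] ##.#. => .  t=4,i=13
  [25] ##..# => #  t=1,i=21
  [24] ##... => .  t=0,i=5
  [23] #.### => .  t=2,i=17
  [22] #.##. => #  t=0,i=12
  [21] #.#.# => .  t=0,i=10
  [20] #.#.. => .  t=1,i=6
  [19] #..## => #  t=1,i=17
  [18] #..#. => #  t=1,i=8
  [17] #...# => #  t=0,i=6
  [16] #.... => #  t=0,i=15
  [15] .#### => .  t=0,i=24
  [14] .###. => #  t=1,i=19
  [13] .##.# => #  t=2,i=9
  [12] .##.. => .  t=0,i=13
  [11] .#.## => .  t=0,i=11
  [10] .#.#. => #  t=0,i=9
  [9] .#..# => .  t=1,i=7
  [8] .#... => #  t=0,i=19
  [7] ..### => #  t=0,i=23
  [6] ..##. => #  t=2,i=8
  [5] ..#.# => .  t=0,i=8
  [4] ..#.. => #  t=0,i=18
  [3] ...## => .  t=0,i=22
  [2] ...#. => .  t=0,i=7
  [1] ....# => .  t=0,i=16
  [0] ..... => #  t=1,i=1
  bits 00010010010011110110010111010001 = 307193297

307193297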